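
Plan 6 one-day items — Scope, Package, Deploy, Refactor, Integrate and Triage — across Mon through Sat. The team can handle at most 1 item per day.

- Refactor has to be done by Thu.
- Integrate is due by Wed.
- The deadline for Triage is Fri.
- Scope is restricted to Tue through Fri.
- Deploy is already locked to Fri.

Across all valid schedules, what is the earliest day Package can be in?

Sat

Package at Sat is achievable: Integrate -> Mon; Triage -> Thu; Deploy -> Fri; Package -> Sat; Refactor -> Wed; Scope -> Tue.
Nothing earlier works — the capacity limit rule out every day before Sat.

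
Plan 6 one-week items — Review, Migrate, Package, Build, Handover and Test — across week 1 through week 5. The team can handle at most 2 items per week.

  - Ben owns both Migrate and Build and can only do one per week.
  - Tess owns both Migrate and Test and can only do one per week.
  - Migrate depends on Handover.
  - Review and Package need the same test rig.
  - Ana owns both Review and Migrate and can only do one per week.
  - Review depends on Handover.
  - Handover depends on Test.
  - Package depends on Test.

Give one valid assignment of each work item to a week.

Package -> week 2; Migrate -> week 4; Review -> week 3; Handover -> week 2; Test -> week 1; Build -> week 1

Checking: Test(week 1) before Handover(week 2); Handover(week 2) before Review(week 3); Handover(week 2) before Migrate(week 4); Test(week 1) before Package(week 2); Review(week 3) != Migrate(week 4); Review(week 3) != Package(week 2); Migrate(week 4) != Build(week 1); Migrate(week 4) != Test(week 1); max 2 per week (cap 2).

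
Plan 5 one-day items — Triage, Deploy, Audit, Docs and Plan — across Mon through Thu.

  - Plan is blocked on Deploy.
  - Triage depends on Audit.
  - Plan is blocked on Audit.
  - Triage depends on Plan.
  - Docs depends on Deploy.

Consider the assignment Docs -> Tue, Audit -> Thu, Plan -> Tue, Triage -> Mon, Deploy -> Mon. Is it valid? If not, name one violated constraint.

Triage depends on Plan — violated.
Plan is blocked on Audit — violated.
Docs depends on Deploy — holds.
Triage depends on Audit — violated.
Plan is blocked on Deploy — holds.

No — it violates: Triage depends on Audit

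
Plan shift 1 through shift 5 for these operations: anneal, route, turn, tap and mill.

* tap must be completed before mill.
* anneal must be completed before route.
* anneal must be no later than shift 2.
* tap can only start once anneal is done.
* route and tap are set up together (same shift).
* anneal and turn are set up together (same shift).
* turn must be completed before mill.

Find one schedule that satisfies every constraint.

route=shift 2; turn=shift 1; anneal=shift 1; mill=shift 3; tap=shift 2

Checking: tap(shift 2) before mill(shift 3); turn(shift 1) before mill(shift 3); anneal(shift 1) before route(shift 2); anneal(shift 1) before tap(shift 2); route = tap = shift 2; anneal = turn = shift 1; anneal=shift 1 in [shift 1,shift 2].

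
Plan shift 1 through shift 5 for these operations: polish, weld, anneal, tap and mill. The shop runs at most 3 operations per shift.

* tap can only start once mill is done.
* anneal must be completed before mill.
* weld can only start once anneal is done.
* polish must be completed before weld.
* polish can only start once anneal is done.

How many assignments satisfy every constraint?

46

Splitting on polish: it can be shift 2 (18), shift 3 (18), shift 4 (10). Listing each branch's schedules as (weld, anneal, tap, mill) by shift number:
polish=shift 2: (3,1,3,2) (3,1,4,2) (3,1,4,3) (3,1,5,2) (3,1,5,3) (3,1,5,4) (4,1,3,2) (4,1,4,2) (4,1,4,3) (4,1,5,2) (4,1,5,3) (4,1,5,4) (5,1,3,2) (5,1,4,2) (5,1,4,3) (5,1,5,2) (5,1,5,3) (5,1,5,4) — 18.
polish=shift 3: (4,1,3,2) (4,1,4,2) (4,1,4,3) (4,1,5,2) (4,1,5,3) (4,1,5,4) (4,2,4,3) (4,2,5,3) (4,2,5,4) (5,1,3,2) (5,1,4,2) (5,1,4,3) (5,1,5,2) (5,1,5,3) (5,1,5,4) (5,2,4,3) (5,2,5,3) (5,2,5,4) — 18.
polish=shift 4: (5,1,3,2) (5,1,4,2) (5,1,4,3) (5,1,5,2) (5,1,5,3) (5,1,5,4) (5,2,4,3) (5,2,5,3) (5,2,5,4) (5,3,5,4) — 10.
Summing: 18 + 18 + 10 = 46.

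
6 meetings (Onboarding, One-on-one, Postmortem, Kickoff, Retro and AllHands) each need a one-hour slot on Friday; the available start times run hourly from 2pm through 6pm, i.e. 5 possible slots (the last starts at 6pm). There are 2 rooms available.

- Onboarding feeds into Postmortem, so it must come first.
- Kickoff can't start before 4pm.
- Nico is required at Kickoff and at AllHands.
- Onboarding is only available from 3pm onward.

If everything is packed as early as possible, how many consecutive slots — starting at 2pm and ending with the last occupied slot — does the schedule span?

3 slots

The precedence chain requires at least 2 distinct slots.
With at most 2 per slot and 6 meetings, at least 3 slots are needed.
Kickoff can't be placed before 4pm — that is slot 3 counting from 2pm — so the schedule must run through at least 3 slots.
3 works (last occupied slot: 4pm): for example One-on-one=2pm; Postmortem=4pm; Kickoff=4pm; Retro=2pm; AllHands=3pm; Onboarding=3pm.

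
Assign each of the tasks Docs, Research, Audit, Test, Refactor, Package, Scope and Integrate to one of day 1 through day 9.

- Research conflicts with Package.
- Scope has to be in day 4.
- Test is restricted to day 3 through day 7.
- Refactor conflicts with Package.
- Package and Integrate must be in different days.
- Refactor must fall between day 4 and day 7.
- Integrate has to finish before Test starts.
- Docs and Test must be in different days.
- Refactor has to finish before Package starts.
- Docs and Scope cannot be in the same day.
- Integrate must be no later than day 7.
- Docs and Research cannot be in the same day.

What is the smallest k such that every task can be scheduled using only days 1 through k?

The precedence chain requires at least 2 distinct days.
Propagating the time windows through the other constraints, Package can't land before day 5, so the schedule must run through at least day 5.
5 works (last occupied day: day 5): for example Research=day 2; Docs=day 1; Audit=day 1; Integrate=day 1; Refactor=day 4; Package=day 5; Scope=day 4; Test=day 3.

5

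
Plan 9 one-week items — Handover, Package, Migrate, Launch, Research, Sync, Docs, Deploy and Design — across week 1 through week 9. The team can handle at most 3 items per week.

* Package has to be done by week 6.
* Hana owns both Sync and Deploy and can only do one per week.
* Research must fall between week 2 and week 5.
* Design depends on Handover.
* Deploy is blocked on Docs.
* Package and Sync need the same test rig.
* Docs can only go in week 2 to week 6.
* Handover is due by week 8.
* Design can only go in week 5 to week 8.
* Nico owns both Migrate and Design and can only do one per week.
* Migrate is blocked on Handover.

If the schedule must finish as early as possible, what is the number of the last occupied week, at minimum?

5

The precedence chain requires at least 2 distinct weeks.
With at most 3 per week and 9 work items, at least 3 weeks are needed.
Design can't be placed before week 5, so the schedule must run through at least week 5.
5 works (last occupied week: week 5): for example Deploy in week 3; Docs in week 2; Launch in week 1; Handover in week 1; Package in week 1; Sync in week 4; Design in week 5; Migrate in week 2; Research in week 2.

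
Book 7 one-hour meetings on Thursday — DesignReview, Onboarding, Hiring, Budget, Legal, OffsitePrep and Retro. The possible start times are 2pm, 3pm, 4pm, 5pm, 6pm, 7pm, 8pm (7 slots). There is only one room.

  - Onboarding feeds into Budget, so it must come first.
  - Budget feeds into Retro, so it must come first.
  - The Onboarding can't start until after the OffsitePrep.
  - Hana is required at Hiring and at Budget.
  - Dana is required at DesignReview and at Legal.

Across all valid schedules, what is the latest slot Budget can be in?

7pm

Precedence pushes Budget to at least 4pm; downstream work caps Budget at 7pm.
Budget at 7pm is achievable: Hiring -> 5pm; Budget -> 7pm; Onboarding -> 3pm; Retro -> 8pm; Legal -> 6pm; DesignReview -> 4pm; OffsitePrep -> 2pm.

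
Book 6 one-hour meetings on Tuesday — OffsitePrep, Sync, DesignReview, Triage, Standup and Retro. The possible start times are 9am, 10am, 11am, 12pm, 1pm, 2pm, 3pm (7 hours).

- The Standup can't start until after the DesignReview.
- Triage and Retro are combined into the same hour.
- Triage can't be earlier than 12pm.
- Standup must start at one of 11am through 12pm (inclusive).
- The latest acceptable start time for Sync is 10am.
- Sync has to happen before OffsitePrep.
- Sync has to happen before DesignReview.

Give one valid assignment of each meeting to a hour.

Standup=11am, DesignReview=10am, Sync=9am, Retro=12pm, OffsitePrep=10am, Triage=12pm

Checking: Sync(9am) before DesignReview(10am); DesignReview(10am) before Standup(11am); Sync(9am) before OffsitePrep(10am); Triage = Retro = 12pm; Standup=11am in [11am,12pm]; Sync=9am in [9am,10am]; Triage=12pm in [12pm,3pm].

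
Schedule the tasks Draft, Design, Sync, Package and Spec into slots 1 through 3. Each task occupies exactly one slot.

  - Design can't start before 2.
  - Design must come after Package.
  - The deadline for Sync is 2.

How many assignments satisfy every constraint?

54

Splitting on Draft: it can be 1 (18), 2 (18), 3 (18). Listing each branch's schedules as (Design, Sync, Package, Spec):
Draft=1: (2,1,1,1) (2,1,1,2) (2,1,1,3) (2,2,1,1) (2,2,1,2) (2,2,1,3) (3,1,1,1) (3,1,1,2) (3,1,1,3) (3,1,2,1) (3,1,2,2) (3,1,2,3) (3,2,1,1) (3,2,1,2) (3,2,1,3) (3,2,2,1) (3,2,2,2) (3,2,2,3) — 18.
Draft=2: (2,1,1,1) (2,1,1,2) (2,1,1,3) (2,2,1,1) (2,2,1,2) (2,2,1,3) (3,1,1,1) (3,1,1,2) (3,1,1,3) (3,1,2,1) (3,1,2,2) (3,1,2,3) (3,2,1,1) (3,2,1,2) (3,2,1,3) (3,2,2,1) (3,2,2,2) (3,2,2,3) — 18.
Draft=3: (2,1,1,1) (2,1,1,2) (2,1,1,3) (2,2,1,1) (2,2,1,2) (2,2,1,3) (3,1,1,1) (3,1,1,2) (3,1,1,3) (3,1,2,1) (3,1,2,2) (3,1,2,3) (3,2,1,1) (3,2,1,2) (3,2,1,3) (3,2,2,1) (3,2,2,2) (3,2,2,3) — 18.
Summing: 18 + 18 + 18 = 54.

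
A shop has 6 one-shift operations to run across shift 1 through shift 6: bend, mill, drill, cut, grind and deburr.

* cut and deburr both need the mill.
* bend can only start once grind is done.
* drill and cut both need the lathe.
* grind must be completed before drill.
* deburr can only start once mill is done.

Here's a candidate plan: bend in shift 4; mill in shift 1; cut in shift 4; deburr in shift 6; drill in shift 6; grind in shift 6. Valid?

Invalid. bend can only start once grind is done.

bend can only start once grind is done — violated.
cut and deburr both need the mill — holds.
deburr can only start once mill is done — holds.
drill and cut both need the lathe — holds.
grind must be completed before drill — violated.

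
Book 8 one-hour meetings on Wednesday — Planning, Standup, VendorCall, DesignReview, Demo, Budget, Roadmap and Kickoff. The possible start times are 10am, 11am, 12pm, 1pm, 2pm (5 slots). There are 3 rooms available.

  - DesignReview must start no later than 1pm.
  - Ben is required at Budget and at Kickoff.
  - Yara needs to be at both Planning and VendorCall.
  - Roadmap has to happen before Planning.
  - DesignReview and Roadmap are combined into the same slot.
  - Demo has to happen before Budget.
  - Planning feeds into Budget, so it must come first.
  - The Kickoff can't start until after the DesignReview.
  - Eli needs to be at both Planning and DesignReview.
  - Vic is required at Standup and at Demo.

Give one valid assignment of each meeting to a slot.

Planning=11am; Budget=12pm; VendorCall=12pm; Kickoff=11am; Demo=10am; Standup=11am; DesignReview=10am; Roadmap=10am

Checking: DesignReview(10am) before Kickoff(11am); Roadmap(10am) before Planning(11am); Planning(11am) before Budget(12pm); Demo(10am) before Budget(12pm); Standup(11am) != Demo(10am); Planning(11am) != VendorCall(12pm); Planning(11am) != DesignReview(10am); Budget(12pm) != Kickoff(11am); DesignReview = Roadmap = 10am; DesignReview=10am in [10am,1pm]; max 3 per slot (cap 3).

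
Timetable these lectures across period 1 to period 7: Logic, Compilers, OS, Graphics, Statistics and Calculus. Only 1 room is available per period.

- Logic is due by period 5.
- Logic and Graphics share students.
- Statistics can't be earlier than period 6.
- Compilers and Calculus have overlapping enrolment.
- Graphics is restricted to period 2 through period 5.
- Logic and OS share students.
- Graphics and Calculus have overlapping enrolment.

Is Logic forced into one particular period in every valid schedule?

No

Logic can be period 1 (e.g. Logic=period 1; Calculus=period 5; Statistics=period 6; Graphics=period 2; Compilers=period 3; OS=period 4) or period 2 (e.g. Calculus -> period 5; Statistics -> period 6; OS -> period 4; Graphics -> period 3; Compilers -> period 1; Logic -> period 2).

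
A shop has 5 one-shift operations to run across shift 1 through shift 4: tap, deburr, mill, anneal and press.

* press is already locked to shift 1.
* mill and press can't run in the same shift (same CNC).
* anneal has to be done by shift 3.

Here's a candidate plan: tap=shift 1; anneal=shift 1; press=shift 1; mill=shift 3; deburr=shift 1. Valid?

anneal has to be done by shift 3 — holds.
mill and press can't run in the same shift (same CNC) — holds.
press is already locked to shift 1 — holds.

Yes, all constraints hold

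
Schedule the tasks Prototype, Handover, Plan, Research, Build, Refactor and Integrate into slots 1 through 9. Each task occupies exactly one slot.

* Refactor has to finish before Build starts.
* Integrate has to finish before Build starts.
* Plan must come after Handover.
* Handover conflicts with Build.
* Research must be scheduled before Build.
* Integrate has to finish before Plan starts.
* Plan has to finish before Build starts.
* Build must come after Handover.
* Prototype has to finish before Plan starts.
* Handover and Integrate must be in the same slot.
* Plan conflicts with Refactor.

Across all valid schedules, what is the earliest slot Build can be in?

Precedence pushes Build to at least 3.
Build at 3 is achievable: Integrate -> 1, Plan -> 2, Research -> 1, Prototype -> 1, Build -> 3, Handover -> 1, Refactor -> 1.

3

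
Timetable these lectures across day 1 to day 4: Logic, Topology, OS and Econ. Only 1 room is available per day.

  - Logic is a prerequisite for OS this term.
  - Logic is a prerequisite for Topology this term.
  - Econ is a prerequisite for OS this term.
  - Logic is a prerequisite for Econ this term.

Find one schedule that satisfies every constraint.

OS=day 3, Econ=day 2, Topology=day 4, Logic=day 1

Checking: Logic(day 1) before Topology(day 4); Logic(day 1) before Econ(day 2); Econ(day 2) before OS(day 3); Logic(day 1) before OS(day 3); max 1 per day (cap 1).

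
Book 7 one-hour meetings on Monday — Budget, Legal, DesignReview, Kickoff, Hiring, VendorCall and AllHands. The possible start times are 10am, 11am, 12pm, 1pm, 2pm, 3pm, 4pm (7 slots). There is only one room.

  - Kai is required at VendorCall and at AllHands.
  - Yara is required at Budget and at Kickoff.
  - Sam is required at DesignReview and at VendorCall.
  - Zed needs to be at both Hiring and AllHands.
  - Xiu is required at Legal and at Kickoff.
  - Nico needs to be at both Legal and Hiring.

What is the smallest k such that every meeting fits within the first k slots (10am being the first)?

7

With at most 1 per slot and 7 meetings, at least 7 slots are needed.
7 works (last occupied slot: 4pm): for example VendorCall in 3pm, Budget in 10am, AllHands in 4pm, Hiring in 2pm, Legal in 11am, DesignReview in 12pm, Kickoff in 1pm.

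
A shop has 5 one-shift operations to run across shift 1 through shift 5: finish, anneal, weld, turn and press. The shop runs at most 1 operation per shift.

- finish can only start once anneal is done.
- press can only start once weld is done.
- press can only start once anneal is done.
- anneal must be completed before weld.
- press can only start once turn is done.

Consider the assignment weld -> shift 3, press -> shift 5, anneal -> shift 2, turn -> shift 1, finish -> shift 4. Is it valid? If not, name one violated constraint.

Yes, all constraints hold

The shop runs at most 1 operation per shift — holds.
anneal must be completed before weld — holds.
press can only start once weld is done — holds.
press can only start once turn is done — holds.
finish can only start once anneal is done — holds.
press can only start once anneal is done — holds.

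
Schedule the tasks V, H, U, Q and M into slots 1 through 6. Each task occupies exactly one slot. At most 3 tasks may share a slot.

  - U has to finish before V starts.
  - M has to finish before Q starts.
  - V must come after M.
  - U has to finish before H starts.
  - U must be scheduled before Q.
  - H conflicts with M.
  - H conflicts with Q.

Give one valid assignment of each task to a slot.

M in 1; V in 2; Q in 2; U in 1; H in 3

Checking: U(1) before H(3); M(1) before V(2); M(1) before Q(2); U(1) before Q(2); U(1) before V(2); H(3) != M(1); H(3) != Q(2); max 2 per slot (cap 3).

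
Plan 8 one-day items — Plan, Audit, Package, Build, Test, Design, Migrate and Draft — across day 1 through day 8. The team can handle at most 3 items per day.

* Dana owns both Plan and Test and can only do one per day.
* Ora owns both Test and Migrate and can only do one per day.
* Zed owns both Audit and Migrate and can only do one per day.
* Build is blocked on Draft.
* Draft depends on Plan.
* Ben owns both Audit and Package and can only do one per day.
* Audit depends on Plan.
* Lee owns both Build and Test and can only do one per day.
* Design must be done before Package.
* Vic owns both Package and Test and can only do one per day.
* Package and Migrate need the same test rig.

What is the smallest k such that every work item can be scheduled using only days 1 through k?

The precedence chain requires at least 3 distinct days.
With at most 3 per day and 8 work items, at least 3 days are needed.
3 works (last occupied day: day 3): for example Test=day 2, Design=day 1, Build=day 3, Plan=day 1, Audit=day 2, Draft=day 2, Migrate=day 1, Package=day 3.

3 days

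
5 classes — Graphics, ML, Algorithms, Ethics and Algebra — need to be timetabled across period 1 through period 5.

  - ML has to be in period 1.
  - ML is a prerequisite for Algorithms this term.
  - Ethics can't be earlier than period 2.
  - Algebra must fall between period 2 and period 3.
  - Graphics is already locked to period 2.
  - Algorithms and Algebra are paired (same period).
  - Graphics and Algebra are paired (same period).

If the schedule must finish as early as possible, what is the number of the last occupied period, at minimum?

The precedence chain requires at least 2 distinct periods.
2 works (last occupied period: period 2): for example Ethics=period 2, Algorithms=period 2, Graphics=period 2, ML=period 1, Algebra=period 2.

2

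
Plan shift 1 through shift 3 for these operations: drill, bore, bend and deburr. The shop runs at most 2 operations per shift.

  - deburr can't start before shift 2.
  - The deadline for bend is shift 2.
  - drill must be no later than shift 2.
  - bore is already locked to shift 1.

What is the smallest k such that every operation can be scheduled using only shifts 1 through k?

2

With at most 2 per shift and 4 operations, at least 2 shifts are needed.
deburr can't be placed before shift 2, so the schedule must run through at least shift 2.
2 works (last occupied shift: shift 2): for example bend=shift 2; bore=shift 1; drill=shift 1; deburr=shift 2.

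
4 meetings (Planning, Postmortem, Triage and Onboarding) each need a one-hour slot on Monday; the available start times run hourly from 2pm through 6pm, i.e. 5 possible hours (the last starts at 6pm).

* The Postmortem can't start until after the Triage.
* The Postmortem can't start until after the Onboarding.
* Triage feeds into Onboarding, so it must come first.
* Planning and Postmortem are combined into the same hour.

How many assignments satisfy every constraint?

10

Splitting on Planning: it can be 4pm (1), 5pm (3), 6pm (6). Listing each branch's schedules as (Postmortem, Triage, Onboarding):
Planning=4pm: (4pm,2pm,3pm) — 1.
Planning=5pm: (5pm,2pm,3pm) (5pm,2pm,4pm) (5pm,3pm,4pm) — 3.
Planning=6pm: (6pm,2pm,3pm) (6pm,2pm,4pm) (6pm,2pm,5pm) (6pm,3pm,4pm) (6pm,3pm,5pm) (6pm,4pm,5pm) — 6.
Summing: 1 + 3 + 6 = 10.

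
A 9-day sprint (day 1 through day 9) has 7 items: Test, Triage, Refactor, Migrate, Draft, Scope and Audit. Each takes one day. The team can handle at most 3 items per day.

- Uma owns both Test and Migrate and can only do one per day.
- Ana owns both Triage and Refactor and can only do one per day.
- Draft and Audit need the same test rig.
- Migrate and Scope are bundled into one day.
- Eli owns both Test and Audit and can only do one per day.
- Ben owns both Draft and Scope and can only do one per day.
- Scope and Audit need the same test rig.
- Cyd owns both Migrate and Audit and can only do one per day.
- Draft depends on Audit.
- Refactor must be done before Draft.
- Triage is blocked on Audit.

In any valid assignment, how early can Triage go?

Precedence pushes Triage to at least day 2.
Triage at day 2 is achievable: Migrate=day 3, Triage=day 2, Refactor=day 1, Test=day 2, Audit=day 1, Draft=day 2, Scope=day 3.

day 2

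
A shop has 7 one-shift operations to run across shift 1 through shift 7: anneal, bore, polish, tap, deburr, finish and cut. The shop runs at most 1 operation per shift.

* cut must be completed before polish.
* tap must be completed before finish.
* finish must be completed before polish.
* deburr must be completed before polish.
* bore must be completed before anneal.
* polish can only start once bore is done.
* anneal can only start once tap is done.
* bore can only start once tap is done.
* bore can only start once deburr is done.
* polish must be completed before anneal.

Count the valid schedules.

25

Splitting on bore: it can be shift 3 (4), shift 4 (9), shift 5 (12). Listing each branch's schedules as (anneal, polish, tap, deburr, finish, cut) by shift number:
bore=shift 3: (7,6,1,2,4,5) (7,6,1,2,5,4) (7,6,2,1,4,5) (7,6,2,1,5,4) — 4.
bore=shift 4: (7,6,1,2,3,5) (7,6,1,2,5,3) (7,6,1,3,2,5) (7,6,1,3,5,2) (7,6,2,1,3,5) (7,6,2,1,5,3) (7,6,2,3,5,1) (7,6,3,1,5,2) (7,6,3,2,5,1) — 9.
bore=shift 5: (7,6,1,2,3,4) (7,6,1,2,4,3) (7,6,1,3,2,4) (7,6,1,3,4,2) (7,6,1,4,2,3) (7,6,1,4,3,2) (7,6,2,1,3,4) (7,6,2,1,4,3) (7,6,2,3,4,1) (7,6,2,4,3,1) (7,6,3,1,4,2) (7,6,3,2,4,1) — 12.
Summing: 4 + 9 + 12 = 25.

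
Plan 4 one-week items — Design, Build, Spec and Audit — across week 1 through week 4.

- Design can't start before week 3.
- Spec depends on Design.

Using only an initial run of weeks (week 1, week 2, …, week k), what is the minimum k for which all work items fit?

The precedence chain requires at least 2 distinct weeks.
Propagating the time windows through the other constraints, Spec can't land before week 4, so the schedule must run through at least week 4.
4 works (last occupied week: week 4): for example Audit in week 1, Build in week 1, Spec in week 4, Design in week 3.

4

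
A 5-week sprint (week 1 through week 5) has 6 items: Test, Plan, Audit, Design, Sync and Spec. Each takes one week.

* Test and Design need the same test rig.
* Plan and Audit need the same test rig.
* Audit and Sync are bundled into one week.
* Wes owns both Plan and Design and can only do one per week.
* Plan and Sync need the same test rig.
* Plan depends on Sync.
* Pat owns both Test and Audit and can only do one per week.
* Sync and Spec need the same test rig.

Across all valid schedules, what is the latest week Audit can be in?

week 4

Audit must be in the same week as Sync, which can't be after week 4, so Audit is at most week 4.
Audit at week 4 is achievable: Test in week 1, Plan in week 5, Audit in week 4, Sync in week 4, Design in week 2, Spec in week 1.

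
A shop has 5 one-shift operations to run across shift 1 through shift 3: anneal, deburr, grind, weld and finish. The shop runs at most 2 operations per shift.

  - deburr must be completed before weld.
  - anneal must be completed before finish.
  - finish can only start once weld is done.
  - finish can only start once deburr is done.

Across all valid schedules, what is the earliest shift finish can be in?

Precedence pushes finish to at least shift 3.
finish at shift 3 is achievable: anneal in shift 1; weld in shift 2; grind in shift 2; deburr in shift 1; finish in shift 3.

shift 3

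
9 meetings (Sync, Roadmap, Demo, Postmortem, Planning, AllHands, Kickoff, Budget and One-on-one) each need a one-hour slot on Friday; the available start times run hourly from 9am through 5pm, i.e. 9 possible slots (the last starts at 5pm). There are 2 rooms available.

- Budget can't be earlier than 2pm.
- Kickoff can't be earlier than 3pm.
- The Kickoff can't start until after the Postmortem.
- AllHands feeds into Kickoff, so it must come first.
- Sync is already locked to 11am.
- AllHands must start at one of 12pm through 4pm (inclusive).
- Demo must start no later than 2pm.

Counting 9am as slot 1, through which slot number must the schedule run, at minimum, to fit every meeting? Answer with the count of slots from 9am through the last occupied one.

The precedence chain requires at least 2 distinct slots.
With at most 2 per slot and 9 meetings, at least 5 slots are needed.
Kickoff can't be placed before 3pm — that is slot 7 counting from 9am — so the schedule must run through at least 7 slots.
7 works (last occupied slot: 3pm): for example Roadmap -> 10am; One-on-one -> 11am; Kickoff -> 3pm; Planning -> 10am; Sync -> 11am; Budget -> 2pm; AllHands -> 12pm; Postmortem -> 9am; Demo -> 9am.

7 slots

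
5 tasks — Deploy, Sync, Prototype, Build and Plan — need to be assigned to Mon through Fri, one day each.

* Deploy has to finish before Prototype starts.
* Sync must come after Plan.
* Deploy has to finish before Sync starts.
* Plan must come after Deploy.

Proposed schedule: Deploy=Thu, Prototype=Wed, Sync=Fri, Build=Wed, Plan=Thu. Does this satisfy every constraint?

Plan must come after Deploy — violated.
Deploy has to finish before Sync starts — holds.
Sync must come after Plan — holds.
Deploy has to finish before Prototype starts — violated.

No. Deploy has to finish before Prototype starts is not satisfied.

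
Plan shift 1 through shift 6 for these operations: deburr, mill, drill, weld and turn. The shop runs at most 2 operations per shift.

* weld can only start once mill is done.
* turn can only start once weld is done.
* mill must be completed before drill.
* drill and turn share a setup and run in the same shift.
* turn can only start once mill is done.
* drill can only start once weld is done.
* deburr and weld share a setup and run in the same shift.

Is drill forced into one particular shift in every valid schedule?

No

drill can be shift 3 (e.g. deburr -> shift 2; weld -> shift 2; drill -> shift 3; mill -> shift 1; turn -> shift 3) or shift 4 (e.g. drill=shift 4, deburr=shift 2, mill=shift 1, turn=shift 4, weld=shift 2).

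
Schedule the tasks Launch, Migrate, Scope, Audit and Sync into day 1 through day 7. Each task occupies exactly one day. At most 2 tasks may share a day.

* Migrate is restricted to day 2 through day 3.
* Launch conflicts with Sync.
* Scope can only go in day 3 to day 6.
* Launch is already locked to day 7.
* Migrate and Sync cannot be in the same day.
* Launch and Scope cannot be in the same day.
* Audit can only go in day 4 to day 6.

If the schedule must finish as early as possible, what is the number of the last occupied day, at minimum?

day 7

With at most 2 per day and 5 tasks, at least 3 days are needed.
Launch can't be placed before day 7, so the schedule must run through at least day 7.
7 works (last occupied day: day 7): for example Launch -> day 7, Audit -> day 4, Sync -> day 1, Scope -> day 3, Migrate -> day 2.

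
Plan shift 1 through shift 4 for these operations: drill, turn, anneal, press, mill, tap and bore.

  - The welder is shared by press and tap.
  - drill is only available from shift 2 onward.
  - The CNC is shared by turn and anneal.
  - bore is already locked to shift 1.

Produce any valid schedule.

press in shift 1; bore in shift 1; tap in shift 2; anneal in shift 2; drill in shift 2; turn in shift 1; mill in shift 1

Checking: turn(shift 1) != anneal(shift 2); press(shift 1) != tap(shift 2); bore=shift 1 in [shift 1,shift 1]; drill=shift 2 in [shift 2,shift 4].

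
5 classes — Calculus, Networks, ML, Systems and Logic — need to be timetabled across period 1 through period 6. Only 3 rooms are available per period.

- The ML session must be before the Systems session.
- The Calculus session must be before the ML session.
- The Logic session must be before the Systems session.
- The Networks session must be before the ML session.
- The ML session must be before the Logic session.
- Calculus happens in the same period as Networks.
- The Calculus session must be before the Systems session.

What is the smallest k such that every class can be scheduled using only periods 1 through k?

4 periods

The precedence chain requires at least 4 distinct periods.
With at most 3 per period and 5 classes, at least 2 periods are needed.
4 works (last occupied period: period 4): for example ML in period 2, Calculus in period 1, Systems in period 4, Logic in period 3, Networks in period 1.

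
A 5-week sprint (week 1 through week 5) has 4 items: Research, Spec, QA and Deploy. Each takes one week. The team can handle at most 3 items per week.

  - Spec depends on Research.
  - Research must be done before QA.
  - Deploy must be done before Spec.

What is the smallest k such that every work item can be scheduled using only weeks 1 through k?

2

The precedence chain requires at least 2 distinct weeks.
With at most 3 per week and 4 work items, at least 2 weeks are needed.
2 works (last occupied week: week 2): for example Spec in week 2, QA in week 2, Research in week 1, Deploy in week 1.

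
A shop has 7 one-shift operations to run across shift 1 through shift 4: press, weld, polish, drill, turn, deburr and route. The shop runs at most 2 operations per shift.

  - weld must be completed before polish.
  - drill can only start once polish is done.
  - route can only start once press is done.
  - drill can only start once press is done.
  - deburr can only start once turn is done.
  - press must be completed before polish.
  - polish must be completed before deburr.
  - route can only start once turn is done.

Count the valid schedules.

Splitting on press: it can be shift 1 (11), shift 2 (3). Listing each branch's schedules as (weld, polish, drill, turn, deburr, route) by shift number:
press=shift 1: (1,2,3,2,3,4) (1,2,3,2,4,3) (1,2,3,2,4,4) (1,2,3,3,4,4) (1,2,4,2,3,3) (1,2,4,2,3,4) (1,2,4,2,4,3) (1,3,4,2,4,3) (2,3,4,1,4,2) (2,3,4,1,4,3) (2,3,4,2,4,3) — 11.
press=shift 2: (1,3,4,1,4,3) (1,3,4,2,4,3) (2,3,4,1,4,3) — 3.
Summing: 11 + 3 = 14.

14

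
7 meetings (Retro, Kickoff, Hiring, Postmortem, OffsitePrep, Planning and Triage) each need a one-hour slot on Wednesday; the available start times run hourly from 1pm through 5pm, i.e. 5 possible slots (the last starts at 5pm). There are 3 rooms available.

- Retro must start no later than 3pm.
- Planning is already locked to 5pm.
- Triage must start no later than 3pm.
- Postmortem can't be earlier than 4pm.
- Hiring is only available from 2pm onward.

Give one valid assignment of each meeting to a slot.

Planning -> 5pm, Postmortem -> 4pm, OffsitePrep -> 2pm, Kickoff -> 1pm, Hiring -> 2pm, Triage -> 1pm, Retro -> 1pm

Checking: Retro=1pm in [1pm,3pm]; Planning=5pm in [5pm,5pm]; Triage=1pm in [1pm,3pm]; Hiring=2pm in [2pm,5pm]; Postmortem=4pm in [4pm,5pm]; max 3 per slot (cap 3).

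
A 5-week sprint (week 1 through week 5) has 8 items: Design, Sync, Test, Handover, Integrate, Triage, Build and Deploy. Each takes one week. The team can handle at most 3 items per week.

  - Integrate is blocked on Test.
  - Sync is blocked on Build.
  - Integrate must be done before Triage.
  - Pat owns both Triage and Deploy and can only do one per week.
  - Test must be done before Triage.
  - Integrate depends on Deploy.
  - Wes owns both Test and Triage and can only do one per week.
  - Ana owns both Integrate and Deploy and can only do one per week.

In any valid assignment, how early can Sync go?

Precedence pushes Sync to at least week 2.
Sync at week 2 is achievable: Build -> week 1, Deploy -> week 1, Sync -> week 2, Design -> week 2, Triage -> week 3, Integrate -> week 2, Handover -> week 3, Test -> week 1.

week 2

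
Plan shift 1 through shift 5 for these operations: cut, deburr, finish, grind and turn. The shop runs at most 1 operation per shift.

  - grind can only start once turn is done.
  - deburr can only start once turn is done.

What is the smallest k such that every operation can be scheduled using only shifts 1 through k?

The precedence chain requires at least 2 distinct shifts.
With at most 1 per shift and 5 operations, at least 5 shifts are needed.
5 works (last occupied shift: shift 5): for example grind -> shift 3; cut -> shift 4; turn -> shift 1; deburr -> shift 2; finish -> shift 5.

5 shifts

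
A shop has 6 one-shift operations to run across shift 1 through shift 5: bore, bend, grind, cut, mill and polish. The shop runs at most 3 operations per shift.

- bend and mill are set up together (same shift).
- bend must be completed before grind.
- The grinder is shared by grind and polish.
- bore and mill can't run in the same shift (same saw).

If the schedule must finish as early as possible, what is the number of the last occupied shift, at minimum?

shift 2

The precedence chain requires at least 2 distinct shifts.
With at most 3 per shift and 6 operations, at least 2 shifts are needed.
2 works (last occupied shift: shift 2): for example polish -> shift 1, cut -> shift 2, mill -> shift 1, bore -> shift 2, grind -> shift 2, bend -> shift 1.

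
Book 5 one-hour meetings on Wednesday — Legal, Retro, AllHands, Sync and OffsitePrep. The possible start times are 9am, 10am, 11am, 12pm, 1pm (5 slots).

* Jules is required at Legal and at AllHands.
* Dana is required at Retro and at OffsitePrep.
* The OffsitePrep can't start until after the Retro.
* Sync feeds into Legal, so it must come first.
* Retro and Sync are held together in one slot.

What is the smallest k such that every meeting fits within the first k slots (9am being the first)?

The precedence chain requires at least 2 distinct slots.
2 works (last occupied slot: 10am): for example OffsitePrep in 10am; Sync in 9am; Retro in 9am; AllHands in 9am; Legal in 10am.

2 slots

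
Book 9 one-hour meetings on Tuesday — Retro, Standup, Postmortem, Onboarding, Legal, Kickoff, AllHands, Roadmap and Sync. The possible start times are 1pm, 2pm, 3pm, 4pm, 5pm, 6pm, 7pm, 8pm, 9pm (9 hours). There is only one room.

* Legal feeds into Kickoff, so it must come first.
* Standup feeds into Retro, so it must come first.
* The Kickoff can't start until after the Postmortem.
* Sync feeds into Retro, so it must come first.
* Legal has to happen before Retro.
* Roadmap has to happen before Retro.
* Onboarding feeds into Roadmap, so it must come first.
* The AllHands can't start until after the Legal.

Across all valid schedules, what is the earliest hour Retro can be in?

Precedence pushes Retro to at least 3pm.
Retro at 6pm is achievable: Standup -> 4pm; Sync -> 5pm; Retro -> 6pm; Roadmap -> 3pm; Postmortem -> 7pm; Onboarding -> 2pm; Legal -> 1pm; Kickoff -> 8pm; AllHands -> 9pm.
Nothing earlier works — the capacity limit rule out every hour before 6pm.

6pm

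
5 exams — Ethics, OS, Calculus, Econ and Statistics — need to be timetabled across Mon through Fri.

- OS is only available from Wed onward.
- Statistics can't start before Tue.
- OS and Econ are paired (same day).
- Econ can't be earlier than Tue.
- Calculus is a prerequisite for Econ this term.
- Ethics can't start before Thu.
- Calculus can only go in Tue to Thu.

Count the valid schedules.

48

Splitting on Ethics: it can be Thu (24), Fri (24). Listing each branch's schedules as (OS, Calculus, Econ, Statistics):
Ethics=Thu: (Wed,Tue,Wed,Tue) (Wed,Tue,Wed,Wed) (Wed,Tue,Wed,Thu) (Wed,Tue,Wed,Fri) (Thu,Tue,Thu,Tue) (Thu,Tue,Thu,Wed) (Thu,Tue,Thu,Thu) (Thu,Tue,Thu,Fri) (Thu,Wed,Thu,Tue) (Thu,Wed,Thu,Wed) (Thu,Wed,Thu,Thu) (Thu,Wed,Thu,Fri) (Fri,Tue,Fri,Tue) (Fri,Tue,Fri,Wed) (Fri,Tue,Fri,Thu) (Fri,Tue,Fri,Fri) (Fri,Wed,Fri,Tue) (Fri,Wed,Fri,Wed) (Fri,Wed,Fri,Thu) (Fri,Wed,Fri,Fri) (Fri,Thu,Fri,Tue) (Fri,Thu,Fri,Wed) (Fri,Thu,Fri,Thu) (Fri,Thu,Fri,Fri) — 24.
Ethics=Fri: (Wed,Tue,Wed,Tue) (Wed,Tue,Wed,Wed) (Wed,Tue,Wed,Thu) (Wed,Tue,Wed,Fri) (Thu,Tue,Thu,Tue) (Thu,Tue,Thu,Wed) (Thu,Tue,Thu,Thu) (Thu,Tue,Thu,Fri) (Thu,Wed,Thu,Tue) (Thu,Wed,Thu,Wed) (Thu,Wed,Thu,Thu) (Thu,Wed,Thu,Fri) (Fri,Tue,Fri,Tue) (Fri,Tue,Fri,Wed) (Fri,Tue,Fri,Thu) (Fri,Tue,Fri,Fri) (Fri,Wed,Fri,Tue) (Fri,Wed,Fri,Wed) (Fri,Wed,Fri,Thu) (Fri,Wed,Fri,Fri) (Fri,Thu,Fri,Tue) (Fri,Thu,Fri,Wed) (Fri,Thu,Fri,Thu) (Fri,Thu,Fri,Fri) — 24.
Summing: 24 + 24 = 48.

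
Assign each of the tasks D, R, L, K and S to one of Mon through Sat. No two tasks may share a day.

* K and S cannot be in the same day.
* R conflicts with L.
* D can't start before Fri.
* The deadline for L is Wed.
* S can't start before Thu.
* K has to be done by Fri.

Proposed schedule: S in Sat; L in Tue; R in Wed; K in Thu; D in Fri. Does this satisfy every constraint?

K and S cannot be in the same day — holds.
D can't start before Fri — holds.
S can't start before Thu — holds.
R conflicts with L — holds.
The deadline for L is Wed — holds.
K has to be done by Fri — holds.
No two tasks may share a day — holds.

Yes, all constraints hold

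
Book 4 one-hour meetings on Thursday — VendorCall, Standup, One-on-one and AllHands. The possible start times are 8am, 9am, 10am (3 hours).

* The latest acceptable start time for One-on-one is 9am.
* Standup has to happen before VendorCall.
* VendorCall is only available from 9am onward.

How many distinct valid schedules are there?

Splitting on VendorCall: it can be 9am (6), 10am (12). Listing each branch's schedules as (Standup, One-on-one, AllHands):
VendorCall=9am: (8am,8am,8am) (8am,8am,9am) (8am,8am,10am) (8am,9am,8am) (8am,9am,9am) (8am,9am,10am) — 6.
VendorCall=10am: (8am,8am,8am) (8am,8am,9am) (8am,8am,10am) (8am,9am,8am) (8am,9am,9am) (8am,9am,10am) (9am,8am,8am) (9am,8am,9am) (9am,8am,10am) (9am,9am,8am) (9am,9am,9am) (9am,9am,10am) — 12.
Summing: 6 + 12 = 18.

18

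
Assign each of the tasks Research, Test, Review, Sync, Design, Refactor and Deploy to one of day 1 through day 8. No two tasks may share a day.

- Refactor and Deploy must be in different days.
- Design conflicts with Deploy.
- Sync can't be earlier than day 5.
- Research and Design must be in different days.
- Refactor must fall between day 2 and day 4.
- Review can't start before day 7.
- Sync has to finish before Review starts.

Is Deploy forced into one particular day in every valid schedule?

Deploy can be day 1 (e.g. Sync -> day 5, Refactor -> day 2, Design -> day 6, Test -> day 4, Deploy -> day 1, Research -> day 3, Review -> day 7) or day 2 (e.g. Test=day 4, Sync=day 5, Research=day 1, Deploy=day 2, Design=day 6, Review=day 7, Refactor=day 3).

No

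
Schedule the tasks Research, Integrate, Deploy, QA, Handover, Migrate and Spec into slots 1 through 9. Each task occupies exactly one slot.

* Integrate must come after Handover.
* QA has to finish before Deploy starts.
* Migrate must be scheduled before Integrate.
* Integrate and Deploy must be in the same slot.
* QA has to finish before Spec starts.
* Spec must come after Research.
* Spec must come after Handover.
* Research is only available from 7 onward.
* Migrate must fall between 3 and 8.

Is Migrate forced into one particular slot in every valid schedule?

Migrate can be 3 (e.g. Handover=1, Deploy=4, Migrate=3, Spec=8, Research=7, Integrate=4, QA=1) or 4 (e.g. Migrate=4; Deploy=5; Spec=8; Integrate=5; Handover=1; QA=1; Research=7).

No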